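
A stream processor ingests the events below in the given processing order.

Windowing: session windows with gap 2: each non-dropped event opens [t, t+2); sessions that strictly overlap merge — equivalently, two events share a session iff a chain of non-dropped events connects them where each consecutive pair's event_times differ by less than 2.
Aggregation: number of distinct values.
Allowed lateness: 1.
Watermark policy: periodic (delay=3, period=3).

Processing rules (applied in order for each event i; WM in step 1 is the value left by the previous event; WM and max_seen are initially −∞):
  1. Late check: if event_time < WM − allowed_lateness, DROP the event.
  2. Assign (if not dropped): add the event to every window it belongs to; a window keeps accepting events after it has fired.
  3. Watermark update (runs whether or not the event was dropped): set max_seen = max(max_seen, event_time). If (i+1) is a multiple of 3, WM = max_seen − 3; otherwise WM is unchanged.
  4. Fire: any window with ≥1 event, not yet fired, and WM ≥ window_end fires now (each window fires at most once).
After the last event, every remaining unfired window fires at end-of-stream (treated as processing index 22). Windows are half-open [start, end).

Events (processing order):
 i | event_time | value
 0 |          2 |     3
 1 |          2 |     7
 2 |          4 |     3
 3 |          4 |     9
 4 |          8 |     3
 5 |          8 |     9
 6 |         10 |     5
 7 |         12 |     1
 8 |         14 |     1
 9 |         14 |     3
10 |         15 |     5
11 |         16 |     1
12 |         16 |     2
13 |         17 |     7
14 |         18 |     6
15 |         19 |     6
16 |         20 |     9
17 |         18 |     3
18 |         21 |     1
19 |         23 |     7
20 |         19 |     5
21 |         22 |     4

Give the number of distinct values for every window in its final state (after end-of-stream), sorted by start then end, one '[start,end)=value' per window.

[2,4)=2 [4,6)=2 [8,10)=2 [10,12)=1 [12,14)=1 [14,25)=8

i=0 t=2 v=3: → [2,4); WM=−∞
i=1 t=2 v=7: → [2,4); WM=−∞
i=2 t=4 v=3: → [4,6); WM=1
i=3 t=4 v=9: → [4,6); WM=1
i=4 t=8 v=3: → [8,10); WM=1
i=5 t=8 v=9: → [8,10); WM=5
i=6 t=10 v=5: → [10,12); WM=5
i=7 t=12 v=1: → [12,14); WM=5
i=8 t=14 v=1: → [14,16); WM=11
i=9 t=14 v=3: → [14,16); WM=11
i=10 t=15 v=5: → [14,17); WM=11
i=11 t=16 v=1: → [14,18); WM=13
i=12 t=16 v=2: → [14,18); WM=13
i=13 t=17 v=7: → [14,19); WM=13
i=14 t=18 v=6: → [14,20); WM=15
i=15 t=19 v=6: → [14,21); WM=15
i=16 t=20 v=9: → [14,22); WM=15
i=17 t=18 v=3: → [14,22); WM=17
i=18 t=21 v=1: → [14,23); WM=17
i=19 t=23 v=7: → [23,25); WM=17
i=20 t=19 v=5: → [14,23); WM=20
i=21 t=22 v=4: → [14,25); WM=20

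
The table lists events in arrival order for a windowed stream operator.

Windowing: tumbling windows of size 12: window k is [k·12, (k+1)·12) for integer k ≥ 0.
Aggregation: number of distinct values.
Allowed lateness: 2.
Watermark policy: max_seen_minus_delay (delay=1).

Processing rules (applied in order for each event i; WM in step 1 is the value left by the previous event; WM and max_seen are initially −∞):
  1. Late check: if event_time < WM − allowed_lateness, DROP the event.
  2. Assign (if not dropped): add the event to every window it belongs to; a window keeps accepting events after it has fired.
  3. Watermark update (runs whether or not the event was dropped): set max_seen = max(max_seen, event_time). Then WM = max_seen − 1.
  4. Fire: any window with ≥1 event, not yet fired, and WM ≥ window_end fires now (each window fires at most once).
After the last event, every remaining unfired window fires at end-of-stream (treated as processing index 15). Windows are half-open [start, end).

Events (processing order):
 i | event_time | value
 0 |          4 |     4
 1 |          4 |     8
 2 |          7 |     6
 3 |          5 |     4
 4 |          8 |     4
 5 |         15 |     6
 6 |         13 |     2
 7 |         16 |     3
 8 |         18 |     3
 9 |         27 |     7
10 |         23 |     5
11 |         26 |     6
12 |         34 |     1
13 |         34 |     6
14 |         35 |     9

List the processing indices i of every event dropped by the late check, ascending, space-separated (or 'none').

i=0 t=4 v=4: → [0,12); WM=3
i=1 t=4 v=8: → [0,12); WM=3
i=2 t=7 v=6: → [0,12); WM=6
i=3 t=5 v=4: → [0,12); WM=6
i=4 t=8 v=4: → [0,12); WM=7
i=5 t=15 v=6: → [12,24); WM=14; [0,12) fires=3
i=6 t=13 v=2: → [12,24); WM=14
i=7 t=16 v=3: → [12,24); WM=15
i=8 t=18 v=3: → [12,24); WM=17
i=9 t=27 v=7: → [24,36); WM=26; [12,24) fires=3
i=10 t=23 v=5: DROP (t<26-2); WM=26
i=11 t=26 v=6: → [24,36); WM=26
i=12 t=34 v=1: → [24,36); WM=33
i=13 t=34 v=6: → [24,36); WM=33
i=14 t=35 v=9: → [24,36); WM=34

10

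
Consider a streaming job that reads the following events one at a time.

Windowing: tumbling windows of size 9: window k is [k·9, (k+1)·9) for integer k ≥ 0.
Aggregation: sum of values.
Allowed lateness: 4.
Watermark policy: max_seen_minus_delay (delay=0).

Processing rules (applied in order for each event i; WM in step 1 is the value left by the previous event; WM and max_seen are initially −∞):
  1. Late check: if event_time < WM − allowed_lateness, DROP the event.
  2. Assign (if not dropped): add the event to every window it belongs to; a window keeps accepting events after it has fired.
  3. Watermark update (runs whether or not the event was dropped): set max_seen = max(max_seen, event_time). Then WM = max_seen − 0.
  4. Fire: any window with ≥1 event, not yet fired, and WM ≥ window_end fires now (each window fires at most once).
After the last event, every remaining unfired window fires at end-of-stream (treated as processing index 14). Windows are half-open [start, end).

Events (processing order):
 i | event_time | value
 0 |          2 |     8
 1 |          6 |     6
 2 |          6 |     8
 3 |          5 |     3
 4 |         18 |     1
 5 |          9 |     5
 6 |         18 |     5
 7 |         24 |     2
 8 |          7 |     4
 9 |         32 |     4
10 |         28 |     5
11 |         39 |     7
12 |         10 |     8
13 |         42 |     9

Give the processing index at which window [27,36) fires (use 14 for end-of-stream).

11

i=0 t=2 v=8: → [0,9); WM=2
i=1 t=6 v=6: → [0,9); WM=6
i=2 t=6 v=8: → [0,9); WM=6
i=3 t=5 v=3: → [0,9); WM=6
i=4 t=18 v=1: → [18,27); WM=18; [0,9) fires=25
i=5 t=9 v=5: DROP (t<18-4); WM=18
i=6 t=18 v=5: → [18,27); WM=18
i=7 t=24 v=2: → [18,27); WM=24
i=8 t=7 v=4: DROP (t<24-4); WM=24
i=9 t=32 v=4: → [27,36); WM=32; [18,27) fires=8
i=10 t=28 v=5: → [27,36); WM=32
i=11 t=39 v=7: → [36,45); WM=39; [27,36) fires=9
i=12 t=10 v=8: DROP (t<39-4); WM=39
i=13 t=42 v=9: → [36,45); WM=42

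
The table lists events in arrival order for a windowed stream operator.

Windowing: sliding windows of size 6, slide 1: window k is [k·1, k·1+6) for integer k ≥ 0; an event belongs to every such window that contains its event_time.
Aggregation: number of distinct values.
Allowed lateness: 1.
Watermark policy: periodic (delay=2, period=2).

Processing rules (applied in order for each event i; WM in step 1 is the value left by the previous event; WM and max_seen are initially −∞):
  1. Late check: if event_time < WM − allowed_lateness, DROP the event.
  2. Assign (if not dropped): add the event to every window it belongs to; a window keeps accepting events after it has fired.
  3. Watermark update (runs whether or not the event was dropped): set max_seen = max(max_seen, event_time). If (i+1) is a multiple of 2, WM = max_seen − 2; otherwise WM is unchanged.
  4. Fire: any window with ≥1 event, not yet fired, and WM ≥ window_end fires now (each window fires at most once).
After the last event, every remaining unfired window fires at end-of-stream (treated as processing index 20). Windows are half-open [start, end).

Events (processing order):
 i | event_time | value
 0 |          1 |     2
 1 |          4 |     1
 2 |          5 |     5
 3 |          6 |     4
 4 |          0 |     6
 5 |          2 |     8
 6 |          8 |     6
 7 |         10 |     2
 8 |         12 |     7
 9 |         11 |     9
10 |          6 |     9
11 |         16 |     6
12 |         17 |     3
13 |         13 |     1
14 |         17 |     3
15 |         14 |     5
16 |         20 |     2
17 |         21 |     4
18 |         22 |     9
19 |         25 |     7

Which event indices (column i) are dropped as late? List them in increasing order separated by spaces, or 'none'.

4 5 10

i=0 t=1 v=2: → [1,7),[0,6); WM=−∞
i=1 t=4 v=1: → [4,10),[3,9),[2,8),[1,7),[0,6); WM=2
i=2 t=5 v=5: → [5,11),[4,10),[3,9),[2,8),[1,7),[0,6); WM=2
i=3 t=6 v=4: → [6,12),[5,11),[4,10),[3,9),[2,8),[1,7); WM=4
i=4 t=0 v=6: DROP (t<4-1); WM=4
i=5 t=2 v=8: DROP (t<4-1); WM=4
i=6 t=8 v=6: → [8,14),[7,13),[6,12),[5,11),[4,10),[3,9); WM=4
i=7 t=10 v=2: → [10,16),[9,15),[8,14),[7,13),[6,12),[5,11); WM=8; [0,6) fires=3 [1,7) fires=4 [2,8) fires=3
i=8 t=12 v=7: → [12,18),[11,17),[10,16),[9,15),[8,14),[7,13); WM=8
i=9 t=11 v=9: → [11,17),[10,16),[9,15),[8,14),[7,13),[6,12); WM=10; [3,9) fires=4 [4,10) fires=4
i=10 t=6 v=9: DROP (t<10-1); WM=10
i=11 t=16 v=6: → [16,22),[15,21),[14,20),[13,19),[12,18),[11,17); WM=14; [5,11) fires=4 [6,12) fires=4 [7,13) fires=4 [8,14) fires=4
i=12 t=17 v=3: → [17,23),[16,22),[15,21),[14,20),[13,19),[12,18); WM=14
i=13 t=13 v=1: → [13,19),[12,18),[11,17),[10,16),[9,15),[8,14); WM=15; [9,15) fires=4
i=14 t=17 v=3: → [17,23),[16,22),[15,21),[14,20),[13,19),[12,18); WM=15
i=15 t=14 v=5: → [14,20),[13,19),[12,18),[11,17),[10,16),[9,15); WM=15
i=16 t=20 v=2: → [20,26),[19,25),[18,24),[17,23),[16,22),[15,21); WM=15
i=17 t=21 v=4: → [21,27),[20,26),[19,25),[18,24),[17,23),[16,22); WM=19; [10,16) fires=5 [11,17) fires=5 [12,18) fires=5 [13,19) fires=4
i=18 t=22 v=9: → [22,28),[21,27),[20,26),[19,25),[18,24),[17,23); WM=19
i=19 t=25 v=7: → [25,31),[24,30),[23,29),[22,28),[21,27),[20,26); WM=23; [14,20) fires=3 [15,21) fires=3 [16,22) fires=4 [17,23) fires=4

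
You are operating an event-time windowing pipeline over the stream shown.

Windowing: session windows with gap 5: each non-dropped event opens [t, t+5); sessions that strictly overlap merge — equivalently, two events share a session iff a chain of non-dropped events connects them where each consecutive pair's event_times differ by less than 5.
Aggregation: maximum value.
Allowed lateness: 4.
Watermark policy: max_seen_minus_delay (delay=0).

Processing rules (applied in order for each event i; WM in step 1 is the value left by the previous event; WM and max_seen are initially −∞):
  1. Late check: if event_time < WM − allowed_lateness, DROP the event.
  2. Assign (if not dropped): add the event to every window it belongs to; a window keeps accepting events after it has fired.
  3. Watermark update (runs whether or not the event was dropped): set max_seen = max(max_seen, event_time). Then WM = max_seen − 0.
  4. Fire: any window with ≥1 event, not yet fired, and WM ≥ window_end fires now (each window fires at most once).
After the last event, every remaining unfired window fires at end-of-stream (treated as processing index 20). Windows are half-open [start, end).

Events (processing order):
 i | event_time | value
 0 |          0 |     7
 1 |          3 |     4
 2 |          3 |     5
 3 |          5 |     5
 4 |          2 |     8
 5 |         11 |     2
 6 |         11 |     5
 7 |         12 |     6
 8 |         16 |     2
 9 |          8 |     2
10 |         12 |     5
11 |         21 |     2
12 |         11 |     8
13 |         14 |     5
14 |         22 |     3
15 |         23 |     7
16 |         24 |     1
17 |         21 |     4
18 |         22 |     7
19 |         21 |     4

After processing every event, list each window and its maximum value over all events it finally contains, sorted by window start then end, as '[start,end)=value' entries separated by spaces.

i=0 t=0 v=7: → [0,5); WM=0
i=1 t=3 v=4: → [0,8); WM=3
i=2 t=3 v=5: → [0,8); WM=3
i=3 t=5 v=5: → [0,10); WM=5
i=4 t=2 v=8: → [0,10); WM=5
i=5 t=11 v=2: → [11,16); WM=11
i=6 t=11 v=5: → [11,16); WM=11
i=7 t=12 v=6: → [11,17); WM=12
i=8 t=16 v=2: → [11,21); WM=16
i=9 t=8 v=2: DROP (t<16-4); WM=16
i=10 t=12 v=5: → [11,21); WM=16
i=11 t=21 v=2: → [21,26); WM=21
i=12 t=11 v=8: DROP (t<21-4); WM=21
i=13 t=14 v=5: DROP (t<21-4); WM=21
i=14 t=22 v=3: → [21,27); WM=22
i=15 t=23 v=7: → [21,28); WM=23
i=16 t=24 v=1: → [21,29); WM=24
i=17 t=21 v=4: → [21,29); WM=24
i=18 t=22 v=7: → [21,29); WM=24
i=19 t=21 v=4: → [21,29); WM=24

[0,10)=8 [11,21)=6 [21,29)=7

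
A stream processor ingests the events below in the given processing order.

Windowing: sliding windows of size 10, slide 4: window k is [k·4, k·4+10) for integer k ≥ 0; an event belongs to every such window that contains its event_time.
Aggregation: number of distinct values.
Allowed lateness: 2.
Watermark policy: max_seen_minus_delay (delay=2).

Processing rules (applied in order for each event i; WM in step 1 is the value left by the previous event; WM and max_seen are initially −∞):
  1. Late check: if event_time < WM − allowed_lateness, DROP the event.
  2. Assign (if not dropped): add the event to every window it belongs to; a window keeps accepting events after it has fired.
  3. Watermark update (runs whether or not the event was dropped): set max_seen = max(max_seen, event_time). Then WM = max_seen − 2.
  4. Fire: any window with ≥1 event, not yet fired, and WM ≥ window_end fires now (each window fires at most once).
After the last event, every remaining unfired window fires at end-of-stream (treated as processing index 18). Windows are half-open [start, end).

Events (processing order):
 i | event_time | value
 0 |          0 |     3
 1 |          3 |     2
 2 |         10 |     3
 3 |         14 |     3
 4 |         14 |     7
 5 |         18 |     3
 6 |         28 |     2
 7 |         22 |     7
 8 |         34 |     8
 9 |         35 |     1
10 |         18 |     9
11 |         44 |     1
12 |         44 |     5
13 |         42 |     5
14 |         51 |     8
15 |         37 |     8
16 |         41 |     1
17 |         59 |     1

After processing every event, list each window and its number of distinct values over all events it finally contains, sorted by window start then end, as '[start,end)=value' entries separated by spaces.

[0,10)=2 [4,14)=1 [8,18)=2 [12,22)=2 [16,26)=1 [20,30)=1 [24,34)=1 [28,38)=3 [32,42)=2 [36,46)=2 [40,50)=2 [44,54)=3 [48,58)=1 [52,62)=1 [56,66)=1

i=0 t=0 v=3: → [0,10); WM=-2
i=1 t=3 v=2: → [0,10); WM=1
i=2 t=10 v=3: → [8,18),[4,14); WM=8
i=3 t=14 v=3: → [12,22),[8,18); WM=12; [0,10) fires=2
i=4 t=14 v=7: → [12,22),[8,18); WM=12
i=5 t=18 v=3: → [16,26),[12,22); WM=16; [4,14) fires=1
i=6 t=28 v=2: → [28,38),[24,34),[20,30); WM=26; [8,18) fires=2 [12,22) fires=2 [16,26) fires=1
i=7 t=22 v=7: DROP (t<26-2); WM=26
i=8 t=34 v=8: → [32,42),[28,38); WM=32; [20,30) fires=1
i=9 t=35 v=1: → [32,42),[28,38); WM=33
i=10 t=18 v=9: DROP (t<33-2); WM=33
i=11 t=44 v=1: → [44,54),[40,50),[36,46); WM=42; [24,34) fires=1 [28,38) fires=3 [32,42) fires=2
i=12 t=44 v=5: → [44,54),[40,50),[36,46); WM=42
i=13 t=42 v=5: → [40,50),[36,46); WM=42
i=14 t=51 v=8: → [48,58),[44,54); WM=49; [36,46) fires=2
i=15 t=37 v=8: DROP (t<49-2); WM=49
i=16 t=41 v=1: DROP (t<49-2); WM=49
i=17 t=59 v=1: → [56,66),[52,62); WM=57; [40,50) fires=2 [44,54) fires=3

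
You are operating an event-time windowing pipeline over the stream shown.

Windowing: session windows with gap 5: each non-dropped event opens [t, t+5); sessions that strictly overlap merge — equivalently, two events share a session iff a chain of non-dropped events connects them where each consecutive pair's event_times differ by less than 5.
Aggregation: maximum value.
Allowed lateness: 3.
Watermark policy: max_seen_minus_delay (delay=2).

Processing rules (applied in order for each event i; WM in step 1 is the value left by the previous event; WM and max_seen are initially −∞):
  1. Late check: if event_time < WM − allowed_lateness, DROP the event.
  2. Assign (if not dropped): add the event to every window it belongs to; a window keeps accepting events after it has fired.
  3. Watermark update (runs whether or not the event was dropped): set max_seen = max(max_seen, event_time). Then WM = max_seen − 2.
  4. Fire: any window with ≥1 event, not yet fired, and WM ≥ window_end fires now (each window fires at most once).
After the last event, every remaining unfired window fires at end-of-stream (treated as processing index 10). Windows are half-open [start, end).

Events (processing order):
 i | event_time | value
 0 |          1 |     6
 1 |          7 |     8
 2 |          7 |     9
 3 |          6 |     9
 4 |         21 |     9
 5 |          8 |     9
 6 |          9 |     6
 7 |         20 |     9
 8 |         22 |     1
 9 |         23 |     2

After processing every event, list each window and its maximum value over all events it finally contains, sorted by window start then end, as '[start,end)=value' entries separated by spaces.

[1,6)=6 [6,12)=9 [20,28)=9

i=0 t=1 v=6: → [1,6); WM=-1
i=1 t=7 v=8: → [7,12); WM=5
i=2 t=7 v=9: → [7,12); WM=5
i=3 t=6 v=9: → [6,12); WM=5
i=4 t=21 v=9: → [21,26); WM=19
i=5 t=8 v=9: DROP (t<19-3); WM=19
i=6 t=9 v=6: DROP (t<19-3); WM=19
i=7 t=20 v=9: → [20,26); WM=19
i=8 t=22 v=1: → [20,27); WM=20
i=9 t=23 v=2: → [20,28); WM=21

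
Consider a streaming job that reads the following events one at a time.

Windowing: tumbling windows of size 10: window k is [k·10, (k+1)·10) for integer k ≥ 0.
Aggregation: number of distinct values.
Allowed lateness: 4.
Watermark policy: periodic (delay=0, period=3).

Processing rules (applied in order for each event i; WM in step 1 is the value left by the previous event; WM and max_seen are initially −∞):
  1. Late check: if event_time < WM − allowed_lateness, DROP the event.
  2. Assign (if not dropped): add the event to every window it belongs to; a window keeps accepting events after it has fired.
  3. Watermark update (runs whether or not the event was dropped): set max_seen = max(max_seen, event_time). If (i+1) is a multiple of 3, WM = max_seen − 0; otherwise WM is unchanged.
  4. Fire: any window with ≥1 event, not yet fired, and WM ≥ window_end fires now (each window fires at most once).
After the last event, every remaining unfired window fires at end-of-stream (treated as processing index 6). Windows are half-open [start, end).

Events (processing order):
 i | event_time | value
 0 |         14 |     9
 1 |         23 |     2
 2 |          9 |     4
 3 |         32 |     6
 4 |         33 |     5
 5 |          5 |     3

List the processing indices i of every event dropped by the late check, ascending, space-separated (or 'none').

i=0 t=14 v=9: → [10,20); WM=−∞
i=1 t=23 v=2: → [20,30); WM=−∞
i=2 t=9 v=4: → [0,10); WM=23; [0,10) fires=1 [10,20) fires=1
i=3 t=32 v=6: → [30,40); WM=23
i=4 t=33 v=5: → [30,40); WM=23
i=5 t=5 v=3: DROP (t<23-4); WM=33; [20,30) fires=1

5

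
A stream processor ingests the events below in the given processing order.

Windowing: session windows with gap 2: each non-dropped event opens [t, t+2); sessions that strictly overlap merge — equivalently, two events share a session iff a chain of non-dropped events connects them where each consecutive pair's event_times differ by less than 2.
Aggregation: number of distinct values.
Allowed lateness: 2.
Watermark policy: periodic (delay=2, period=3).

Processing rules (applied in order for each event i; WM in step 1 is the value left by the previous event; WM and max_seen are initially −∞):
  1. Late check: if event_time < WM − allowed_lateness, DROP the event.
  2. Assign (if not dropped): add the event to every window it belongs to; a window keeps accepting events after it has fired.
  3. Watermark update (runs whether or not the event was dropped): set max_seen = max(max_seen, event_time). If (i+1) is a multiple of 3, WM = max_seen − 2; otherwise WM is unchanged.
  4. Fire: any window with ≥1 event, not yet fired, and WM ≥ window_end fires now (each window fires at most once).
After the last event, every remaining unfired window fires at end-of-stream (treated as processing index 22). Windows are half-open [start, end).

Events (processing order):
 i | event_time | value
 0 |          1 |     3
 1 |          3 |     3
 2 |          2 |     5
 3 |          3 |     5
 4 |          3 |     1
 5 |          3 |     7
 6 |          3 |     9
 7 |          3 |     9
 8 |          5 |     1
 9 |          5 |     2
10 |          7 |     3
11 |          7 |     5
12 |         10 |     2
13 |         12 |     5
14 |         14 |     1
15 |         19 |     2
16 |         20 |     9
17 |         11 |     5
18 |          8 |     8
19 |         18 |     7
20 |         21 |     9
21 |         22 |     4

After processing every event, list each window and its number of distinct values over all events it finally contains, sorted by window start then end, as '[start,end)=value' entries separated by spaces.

i=0 t=1 v=3: → [1,3); WM=−∞
i=1 t=3 v=3: → [3,5); WM=−∞
i=2 t=2 v=5: → [1,5); WM=1
i=3 t=3 v=5: → [1,5); WM=1
i=4 t=3 v=1: → [1,5); WM=1
i=5 t=3 v=7: → [1,5); WM=1
i=6 t=3 v=9: → [1,5); WM=1
i=7 t=3 v=9: → [1,5); WM=1
i=8 t=5 v=1: → [5,7); WM=3
i=9 t=5 v=2: → [5,7); WM=3
i=10 t=7 v=3: → [7,9); WM=3
i=11 t=7 v=5: → [7,9); WM=5
i=12 t=10 v=2: → [10,12); WM=5
i=13 t=12 v=5: → [12,14); WM=5
i=14 t=14 v=1: → [14,16); WM=12
i=15 t=19 v=2: → [19,21); WM=12
i=16 t=20 v=9: → [19,22); WM=12
i=17 t=11 v=5: → [10,14); WM=18
i=18 t=8 v=8: DROP (t<18-2); WM=18
i=19 t=18 v=7: → [18,22); WM=18
i=20 t=21 v=9: → [18,23); WM=19
i=21 t=22 v=4: → [18,24); WM=19

[1,5)=5 [5,7)=2 [7,9)=2 [10,14)=2 [14,16)=1 [18,24)=4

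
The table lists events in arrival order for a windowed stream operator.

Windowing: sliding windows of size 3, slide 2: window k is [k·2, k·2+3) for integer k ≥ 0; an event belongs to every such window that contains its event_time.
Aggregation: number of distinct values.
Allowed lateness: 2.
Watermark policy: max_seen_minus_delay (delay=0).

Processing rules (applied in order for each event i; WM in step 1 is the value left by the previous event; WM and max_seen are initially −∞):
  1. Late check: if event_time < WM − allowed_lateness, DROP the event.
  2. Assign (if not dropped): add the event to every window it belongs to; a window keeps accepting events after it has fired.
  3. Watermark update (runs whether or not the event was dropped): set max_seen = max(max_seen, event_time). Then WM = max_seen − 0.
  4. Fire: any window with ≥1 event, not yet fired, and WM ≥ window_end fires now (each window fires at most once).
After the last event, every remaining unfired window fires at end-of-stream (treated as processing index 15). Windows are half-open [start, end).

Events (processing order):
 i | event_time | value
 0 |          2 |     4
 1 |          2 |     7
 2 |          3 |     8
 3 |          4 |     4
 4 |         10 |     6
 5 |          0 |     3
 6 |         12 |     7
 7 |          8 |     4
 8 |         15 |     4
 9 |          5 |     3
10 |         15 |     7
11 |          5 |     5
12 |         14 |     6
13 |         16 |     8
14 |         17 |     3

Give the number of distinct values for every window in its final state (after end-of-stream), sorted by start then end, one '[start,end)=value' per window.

i=0 t=2 v=4: → [2,5),[0,3); WM=2
i=1 t=2 v=7: → [2,5),[0,3); WM=2
i=2 t=3 v=8: → [2,5); WM=3; [0,3) fires=2
i=3 t=4 v=4: → [4,7),[2,5); WM=4
i=4 t=10 v=6: → [10,13),[8,11); WM=10; [2,5) fires=3 [4,7) fires=1
i=5 t=0 v=3: DROP (t<10-2); WM=10
i=6 t=12 v=7: → [12,15),[10,13); WM=12; [8,11) fires=1
i=7 t=8 v=4: DROP (t<12-2); WM=12
i=8 t=15 v=4: → [14,17); WM=15; [10,13) fires=2 [12,15) fires=1
i=9 t=5 v=3: DROP (t<15-2); WM=15
i=10 t=15 v=7: → [14,17); WM=15
i=11 t=5 v=5: DROP (t<15-2); WM=15
i=12 t=14 v=6: → [14,17),[12,15); WM=15
i=13 t=16 v=8: → [16,19),[14,17); WM=16
i=14 t=17 v=3: → [16,19); WM=17; [14,17) fires=4

[0,3)=2 [2,5)=3 [4,7)=1 [8,11)=1 [10,13)=2 [12,15)=2 [14,17)=4 [16,19)=2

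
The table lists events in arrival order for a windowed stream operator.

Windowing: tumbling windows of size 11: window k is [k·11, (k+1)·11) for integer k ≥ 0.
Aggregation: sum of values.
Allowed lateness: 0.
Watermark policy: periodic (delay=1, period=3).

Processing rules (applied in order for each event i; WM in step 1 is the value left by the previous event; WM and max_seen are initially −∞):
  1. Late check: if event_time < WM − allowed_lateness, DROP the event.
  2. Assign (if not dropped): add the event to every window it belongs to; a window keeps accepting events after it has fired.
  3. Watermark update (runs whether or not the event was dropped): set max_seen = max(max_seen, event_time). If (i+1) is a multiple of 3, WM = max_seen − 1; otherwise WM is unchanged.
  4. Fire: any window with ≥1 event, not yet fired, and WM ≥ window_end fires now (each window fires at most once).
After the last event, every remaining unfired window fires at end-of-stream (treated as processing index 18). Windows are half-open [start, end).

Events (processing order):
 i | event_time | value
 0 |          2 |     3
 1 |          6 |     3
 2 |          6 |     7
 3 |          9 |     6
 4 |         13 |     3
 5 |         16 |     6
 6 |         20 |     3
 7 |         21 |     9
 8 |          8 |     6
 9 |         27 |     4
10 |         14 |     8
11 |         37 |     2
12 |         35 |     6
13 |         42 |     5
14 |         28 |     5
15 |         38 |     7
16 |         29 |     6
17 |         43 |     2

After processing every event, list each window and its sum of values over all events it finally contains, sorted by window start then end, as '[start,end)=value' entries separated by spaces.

[0,11)=19 [11,22)=21 [22,33)=4 [33,44)=9

i=0 t=2 v=3: → [0,11); WM=−∞
i=1 t=6 v=3: → [0,11); WM=−∞
i=2 t=6 v=7: → [0,11); WM=5
i=3 t=9 v=6: → [0,11); WM=5
i=4 t=13 v=3: → [11,22); WM=5
i=5 t=16 v=6: → [11,22); WM=15; [0,11) fires=19
i=6 t=20 v=3: → [11,22); WM=15
i=7 t=21 v=9: → [11,22); WM=15
i=8 t=8 v=6: DROP (t<15-0); WM=20
i=9 t=27 v=4: → [22,33); WM=20
i=10 t=14 v=8: DROP (t<20-0); WM=20
i=11 t=37 v=2: → [33,44); WM=36; [11,22) fires=21 [22,33) fires=4
i=12 t=35 v=6: DROP (t<36-0); WM=36
i=13 t=42 v=5: → [33,44); WM=36
i=14 t=28 v=5: DROP (t<36-0); WM=41
i=15 t=38 v=7: DROP (t<41-0); WM=41
i=16 t=29 v=6: DROP (t<41-0); WM=41
i=17 t=43 v=2: → [33,44); WM=42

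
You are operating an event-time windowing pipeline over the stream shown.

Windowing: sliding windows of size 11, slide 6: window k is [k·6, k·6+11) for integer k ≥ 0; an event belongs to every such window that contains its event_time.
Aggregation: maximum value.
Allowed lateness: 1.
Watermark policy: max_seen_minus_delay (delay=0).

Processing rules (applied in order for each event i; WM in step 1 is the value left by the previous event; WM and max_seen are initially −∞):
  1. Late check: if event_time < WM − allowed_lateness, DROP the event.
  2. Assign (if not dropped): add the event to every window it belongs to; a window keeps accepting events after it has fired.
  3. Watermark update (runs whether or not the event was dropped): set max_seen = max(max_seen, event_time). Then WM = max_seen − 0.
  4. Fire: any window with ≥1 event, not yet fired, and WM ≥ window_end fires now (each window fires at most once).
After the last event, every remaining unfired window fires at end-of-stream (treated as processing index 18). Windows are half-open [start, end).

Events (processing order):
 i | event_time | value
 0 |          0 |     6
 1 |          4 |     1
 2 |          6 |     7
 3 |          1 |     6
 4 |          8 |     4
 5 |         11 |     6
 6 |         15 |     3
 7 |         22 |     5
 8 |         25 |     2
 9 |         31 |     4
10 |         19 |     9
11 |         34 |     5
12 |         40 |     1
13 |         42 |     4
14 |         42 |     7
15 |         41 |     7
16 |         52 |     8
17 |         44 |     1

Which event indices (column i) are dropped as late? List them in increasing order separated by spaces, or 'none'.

i=0 t=0 v=6: → [0,11); WM=0
i=1 t=4 v=1: → [0,11); WM=4
i=2 t=6 v=7: → [6,17),[0,11); WM=6
i=3 t=1 v=6: DROP (t<6-1); WM=6
i=4 t=8 v=4: → [6,17),[0,11); WM=8
i=5 t=11 v=6: → [6,17); WM=11; [0,11) fires=7
i=6 t=15 v=3: → [12,23),[6,17); WM=15
i=7 t=22 v=5: → [18,29),[12,23); WM=22; [6,17) fires=7
i=8 t=25 v=2: → [24,35),[18,29); WM=25; [12,23) fires=5
i=9 t=31 v=4: → [30,41),[24,35); WM=31; [18,29) fires=5
i=10 t=19 v=9: DROP (t<31-1); WM=31
i=11 t=34 v=5: → [30,41),[24,35); WM=34
i=12 t=40 v=1: → [36,47),[30,41); WM=40; [24,35) fires=5
i=13 t=42 v=4: → [42,53),[36,47); WM=42; [30,41) fires=5
i=14 t=42 v=7: → [42,53),[36,47); WM=42
i=15 t=41 v=7: → [36,47); WM=42
i=16 t=52 v=8: → [48,59),[42,53); WM=52; [36,47) fires=7
i=17 t=44 v=1: DROP (t<52-1); WM=52

3 10 17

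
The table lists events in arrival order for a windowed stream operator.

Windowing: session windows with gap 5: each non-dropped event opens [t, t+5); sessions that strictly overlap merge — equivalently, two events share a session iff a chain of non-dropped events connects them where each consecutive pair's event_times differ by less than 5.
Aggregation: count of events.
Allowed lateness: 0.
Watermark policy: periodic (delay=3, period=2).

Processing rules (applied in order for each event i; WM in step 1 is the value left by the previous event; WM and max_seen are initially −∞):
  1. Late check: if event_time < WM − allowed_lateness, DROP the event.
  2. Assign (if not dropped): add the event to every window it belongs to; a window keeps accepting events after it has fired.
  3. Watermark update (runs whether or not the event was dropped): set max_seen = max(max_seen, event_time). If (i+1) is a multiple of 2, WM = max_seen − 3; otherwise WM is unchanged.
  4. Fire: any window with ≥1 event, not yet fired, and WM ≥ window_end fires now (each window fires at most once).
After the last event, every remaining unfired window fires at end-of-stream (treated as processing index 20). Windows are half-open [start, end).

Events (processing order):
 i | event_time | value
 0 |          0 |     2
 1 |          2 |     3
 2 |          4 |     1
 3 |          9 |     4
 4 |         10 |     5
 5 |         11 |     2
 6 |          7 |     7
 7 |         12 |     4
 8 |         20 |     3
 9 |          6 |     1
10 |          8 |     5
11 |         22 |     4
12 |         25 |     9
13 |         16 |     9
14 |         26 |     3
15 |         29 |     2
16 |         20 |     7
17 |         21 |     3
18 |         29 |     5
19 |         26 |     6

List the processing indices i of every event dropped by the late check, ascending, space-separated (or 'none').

6 9 10 13 16 17

i=0 t=0 v=2: → [0,5); WM=−∞
i=1 t=2 v=3: → [0,7); WM=-1
i=2 t=4 v=1: → [0,9); WM=-1
i=3 t=9 v=4: → [9,14); WM=6
i=4 t=10 v=5: → [9,15); WM=6
i=5 t=11 v=2: → [9,16); WM=8
i=6 t=7 v=7: DROP (t<8-0); WM=8
i=7 t=12 v=4: → [9,17); WM=9
i=8 t=20 v=3: → [20,25); WM=9
i=9 t=6 v=1: DROP (t<9-0); WM=17
i=10 t=8 v=5: DROP (t<17-0); WM=17
i=11 t=22 v=4: → [20,27); WM=19
i=12 t=25 v=9: → [20,30); WM=19
i=13 t=16 v=9: DROP (t<19-0); WM=22
i=14 t=26 v=3: → [20,31); WM=22
i=15 t=29 v=2: → [20,34); WM=26
i=16 t=20 v=7: DROP (t<26-0); WM=26
i=17 t=21 v=3: DROP (t<26-0); WM=26
i=18 t=29 v=5: → [20,34); WM=26
i=19 t=26 v=6: → [20,34); WM=26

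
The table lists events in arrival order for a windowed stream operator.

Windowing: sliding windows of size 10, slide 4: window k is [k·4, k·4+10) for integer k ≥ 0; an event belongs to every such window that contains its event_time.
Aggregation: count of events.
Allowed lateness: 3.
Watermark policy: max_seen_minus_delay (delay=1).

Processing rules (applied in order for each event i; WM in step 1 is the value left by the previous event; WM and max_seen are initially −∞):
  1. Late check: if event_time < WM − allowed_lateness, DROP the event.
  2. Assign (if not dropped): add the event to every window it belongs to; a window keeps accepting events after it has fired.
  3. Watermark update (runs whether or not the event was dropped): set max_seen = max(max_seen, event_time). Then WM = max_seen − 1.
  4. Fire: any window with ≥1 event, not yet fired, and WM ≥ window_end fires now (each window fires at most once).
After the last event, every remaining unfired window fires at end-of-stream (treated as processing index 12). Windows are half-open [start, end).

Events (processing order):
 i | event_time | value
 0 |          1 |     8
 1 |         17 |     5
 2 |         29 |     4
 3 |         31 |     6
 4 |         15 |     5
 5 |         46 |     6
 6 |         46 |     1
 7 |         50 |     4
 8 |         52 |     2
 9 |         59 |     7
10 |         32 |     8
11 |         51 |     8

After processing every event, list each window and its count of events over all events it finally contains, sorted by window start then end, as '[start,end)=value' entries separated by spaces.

[0,10)=1 [8,18)=1 [12,22)=1 [16,26)=1 [20,30)=1 [24,34)=2 [28,38)=2 [40,50)=2 [44,54)=4 [48,58)=2 [52,62)=2 [56,66)=1

i=0 t=1 v=8: → [0,10); WM=0
i=1 t=17 v=5: → [16,26),[12,22),[8,18); WM=16; [0,10) fires=1
i=2 t=29 v=4: → [28,38),[24,34),[20,30); WM=28; [8,18) fires=1 [12,22) fires=1 [16,26) fires=1
i=3 t=31 v=6: → [28,38),[24,34); WM=30; [20,30) fires=1
i=4 t=15 v=5: DROP (t<30-3); WM=30
i=5 t=46 v=6: → [44,54),[40,50); WM=45; [24,34) fires=2 [28,38) fires=2
i=6 t=46 v=1: → [44,54),[40,50); WM=45
i=7 t=50 v=4: → [48,58),[44,54); WM=49
i=8 t=52 v=2: → [52,62),[48,58),[44,54); WM=51; [40,50) fires=2
i=9 t=59 v=7: → [56,66),[52,62); WM=58; [44,54) fires=4 [48,58) fires=2
i=10 t=32 v=8: DROP (t<58-3); WM=58
i=11 t=51 v=8: DROP (t<58-3); WM=58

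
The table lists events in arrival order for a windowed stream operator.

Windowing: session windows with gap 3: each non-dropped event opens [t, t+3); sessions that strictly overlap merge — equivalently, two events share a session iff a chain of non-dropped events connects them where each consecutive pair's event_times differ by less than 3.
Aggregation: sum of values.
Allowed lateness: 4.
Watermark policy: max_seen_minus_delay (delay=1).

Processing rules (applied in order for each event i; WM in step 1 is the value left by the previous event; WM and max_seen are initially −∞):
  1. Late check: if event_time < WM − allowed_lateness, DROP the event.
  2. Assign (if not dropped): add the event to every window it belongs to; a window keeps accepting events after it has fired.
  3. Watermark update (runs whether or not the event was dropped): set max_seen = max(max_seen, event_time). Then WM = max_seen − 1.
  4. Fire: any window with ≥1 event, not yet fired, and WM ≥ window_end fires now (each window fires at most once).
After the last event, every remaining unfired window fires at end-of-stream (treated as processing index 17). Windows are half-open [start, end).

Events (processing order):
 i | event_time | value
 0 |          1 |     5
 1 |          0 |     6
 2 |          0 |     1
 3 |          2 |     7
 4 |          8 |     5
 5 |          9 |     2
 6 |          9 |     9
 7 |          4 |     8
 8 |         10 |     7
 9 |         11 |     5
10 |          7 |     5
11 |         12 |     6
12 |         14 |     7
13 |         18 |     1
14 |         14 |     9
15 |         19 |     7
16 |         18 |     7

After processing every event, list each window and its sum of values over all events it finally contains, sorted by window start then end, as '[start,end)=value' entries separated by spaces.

i=0 t=1 v=5: → [1,4); WM=0
i=1 t=0 v=6: → [0,4); WM=0
i=2 t=0 v=1: → [0,4); WM=0
i=3 t=2 v=7: → [0,5); WM=1
i=4 t=8 v=5: → [8,11); WM=7
i=5 t=9 v=2: → [8,12); WM=8
i=6 t=9 v=9: → [8,12); WM=8
i=7 t=4 v=8: → [0,7); WM=8
i=8 t=10 v=7: → [8,13); WM=9
i=9 t=11 v=5: → [8,14); WM=10
i=10 t=7 v=5: → [7,14); WM=10
i=11 t=12 v=6: → [7,15); WM=11
i=12 t=14 v=7: → [7,17); WM=13
i=13 t=18 v=1: → [18,21); WM=17
i=14 t=14 v=9: → [7,17); WM=17
i=15 t=19 v=7: → [18,22); WM=18
i=16 t=18 v=7: → [18,22); WM=18

[0,7)=27 [7,17)=55 [18,22)=15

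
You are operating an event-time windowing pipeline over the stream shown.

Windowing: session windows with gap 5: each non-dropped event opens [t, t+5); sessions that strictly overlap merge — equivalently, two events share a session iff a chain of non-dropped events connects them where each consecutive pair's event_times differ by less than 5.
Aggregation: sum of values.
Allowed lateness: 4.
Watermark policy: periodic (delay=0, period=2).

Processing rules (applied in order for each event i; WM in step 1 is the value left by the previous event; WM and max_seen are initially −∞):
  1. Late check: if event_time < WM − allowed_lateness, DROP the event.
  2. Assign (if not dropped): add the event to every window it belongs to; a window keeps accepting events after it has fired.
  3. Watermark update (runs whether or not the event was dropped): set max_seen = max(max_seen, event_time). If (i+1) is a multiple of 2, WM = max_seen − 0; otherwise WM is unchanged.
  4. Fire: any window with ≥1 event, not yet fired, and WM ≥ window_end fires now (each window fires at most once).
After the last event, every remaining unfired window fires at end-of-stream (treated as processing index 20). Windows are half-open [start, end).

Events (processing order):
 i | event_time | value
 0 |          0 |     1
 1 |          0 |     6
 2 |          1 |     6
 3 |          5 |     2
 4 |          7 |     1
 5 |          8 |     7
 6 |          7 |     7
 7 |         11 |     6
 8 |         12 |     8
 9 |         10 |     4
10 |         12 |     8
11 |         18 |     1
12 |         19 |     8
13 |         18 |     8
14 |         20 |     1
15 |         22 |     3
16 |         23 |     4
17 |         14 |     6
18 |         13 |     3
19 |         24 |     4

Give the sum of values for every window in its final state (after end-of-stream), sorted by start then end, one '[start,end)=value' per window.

i=0 t=0 v=1: → [0,5); WM=−∞
i=1 t=0 v=6: → [0,5); WM=0
i=2 t=1 v=6: → [0,6); WM=0
i=3 t=5 v=2: → [0,10); WM=5
i=4 t=7 v=1: → [0,12); WM=5
i=5 t=8 v=7: → [0,13); WM=8
i=6 t=7 v=7: → [0,13); WM=8
i=7 t=11 v=6: → [0,16); WM=11
i=8 t=12 v=8: → [0,17); WM=11
i=9 t=10 v=4: → [0,17); WM=12
i=10 t=12 v=8: → [0,17); WM=12
i=11 t=18 v=1: → [18,23); WM=18
i=12 t=19 v=8: → [18,24); WM=18
i=13 t=18 v=8: → [18,24); WM=19
i=14 t=20 v=1: → [18,25); WM=19
i=15 t=22 v=3: → [18,27); WM=22
i=16 t=23 v=4: → [18,28); WM=22
i=17 t=14 v=6: DROP (t<22-4); WM=23
i=18 t=13 v=3: DROP (t<23-4); WM=23
i=19 t=24 v=4: → [18,29); WM=24

[0,17)=56 [18,29)=29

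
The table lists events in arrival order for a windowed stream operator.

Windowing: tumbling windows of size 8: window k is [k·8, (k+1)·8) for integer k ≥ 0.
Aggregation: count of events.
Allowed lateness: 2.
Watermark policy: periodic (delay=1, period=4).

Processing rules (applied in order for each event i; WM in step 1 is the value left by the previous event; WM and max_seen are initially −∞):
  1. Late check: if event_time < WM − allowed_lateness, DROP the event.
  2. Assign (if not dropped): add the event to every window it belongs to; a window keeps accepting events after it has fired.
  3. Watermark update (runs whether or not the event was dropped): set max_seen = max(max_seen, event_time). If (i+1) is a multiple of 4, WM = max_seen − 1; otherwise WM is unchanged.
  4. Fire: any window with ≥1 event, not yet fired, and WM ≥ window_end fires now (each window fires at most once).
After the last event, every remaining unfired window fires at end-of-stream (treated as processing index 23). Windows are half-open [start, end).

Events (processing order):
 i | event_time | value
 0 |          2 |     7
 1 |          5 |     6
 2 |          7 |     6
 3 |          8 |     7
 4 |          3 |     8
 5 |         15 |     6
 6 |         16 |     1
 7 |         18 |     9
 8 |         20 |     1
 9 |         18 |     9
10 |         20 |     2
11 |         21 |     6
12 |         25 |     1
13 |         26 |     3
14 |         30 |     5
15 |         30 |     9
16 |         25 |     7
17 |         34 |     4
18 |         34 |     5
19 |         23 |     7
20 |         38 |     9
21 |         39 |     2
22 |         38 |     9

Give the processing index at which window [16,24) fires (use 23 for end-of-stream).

15

i=0 t=2 v=7: → [0,8); WM=−∞
i=1 t=5 v=6: → [0,8); WM=−∞
i=2 t=7 v=6: → [0,8); WM=−∞
i=3 t=8 v=7: → [8,16); WM=7
i=4 t=3 v=8: DROP (t<7-2); WM=7
i=5 t=15 v=6: → [8,16); WM=7
i=6 t=16 v=1: → [16,24); WM=7
i=7 t=18 v=9: → [16,24); WM=17; [0,8) fires=3 [8,16) fires=2
i=8 t=20 v=1: → [16,24); WM=17
i=9 t=18 v=9: → [16,24); WM=17
i=10 t=20 v=2: → [16,24); WM=17
i=11 t=21 v=6: → [16,24); WM=20
i=12 t=25 v=1: → [24,32); WM=20
i=13 t=26 v=3: → [24,32); WM=20
i=14 t=30 v=5: → [24,32); WM=20
i=15 t=30 v=9: → [24,32); WM=29; [16,24) fires=6
i=16 t=25 v=7: DROP (t<29-2); WM=29
i=17 t=34 v=4: → [32,40); WM=29
i=18 t=34 v=5: → [32,40); WM=29
i=19 t=23 v=7: DROP (t<29-2); WM=33; [24,32) fires=4
i=20 t=38 v=9: → [32,40); WM=33
i=21 t=39 v=2: → [32,40); WM=33
i=22 t=38 v=9: → [32,40); WM=33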